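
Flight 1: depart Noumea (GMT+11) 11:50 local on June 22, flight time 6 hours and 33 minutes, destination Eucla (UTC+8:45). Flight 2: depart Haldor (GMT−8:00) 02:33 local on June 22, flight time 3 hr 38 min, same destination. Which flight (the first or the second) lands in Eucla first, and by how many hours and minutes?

the first, by 6 hours 48 minutes

Flight 1 in UTC: 11:50 − 11:00 = 00:50 on Jun 22.
+6 hours 33 minutes → arrive 07:23 UTC on Jun 22.
Flight 2 in UTC: 02:33 + 8:00 = 10:33 on Jun 22.
+3 hours 38 minutes → arrive 14:11 UTC on Jun 22.
Flight 1 lands earlier by 6 hours 48 minutes.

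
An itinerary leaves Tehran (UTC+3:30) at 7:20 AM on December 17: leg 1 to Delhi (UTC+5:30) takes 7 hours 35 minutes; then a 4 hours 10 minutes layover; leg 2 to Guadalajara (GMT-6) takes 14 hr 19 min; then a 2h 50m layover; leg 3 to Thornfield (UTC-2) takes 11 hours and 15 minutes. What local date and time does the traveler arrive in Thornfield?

5:59 PM on December 18

Convert departure to UTC: 7:20 AM − 3:30 = 3:50 AM UTC on Dec 17.
Add 7 hours and 35 minutes leg 1 → 11:25 AM UTC.
Add 4 hours and 10 minutes layover in Delhi → 3:35 PM UTC.
Add 14 hours and 19 minutes leg 2 → 5:54 AM UTC (Dec 18).
Add 2 hours and 50 minutes layover in Guadalajara → 8:44 AM UTC.
Add 11 hours 15 minutes leg 3 → 7:59 PM UTC.
Thornfield is UTC−2:00, so local arrival = 7:59 PM − 2:00 = 5:59 PM on Dec 18.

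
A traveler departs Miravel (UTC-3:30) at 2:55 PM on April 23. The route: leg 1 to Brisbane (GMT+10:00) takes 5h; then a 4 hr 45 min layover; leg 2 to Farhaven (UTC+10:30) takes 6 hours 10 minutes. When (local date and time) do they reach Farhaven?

Convert departure to UTC: 2:55 PM + 3:30 = 6:25 PM UTC on Apr 23.
Add 5 hours leg 1 → 11:25 PM UTC.
Add 4 hours 45 minutes layover in Brisbane → 4:10 AM UTC (Apr 24).
Add 6 hours 10 minutes leg 2 → 10:20 AM UTC.
Farhaven is UTC+10:30, so local arrival = 10:20 AM + 10:30 = 8:50 PM on Apr 24.

8:50 PM on April 24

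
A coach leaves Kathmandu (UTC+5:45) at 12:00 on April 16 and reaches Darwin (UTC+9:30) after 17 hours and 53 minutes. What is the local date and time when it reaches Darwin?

Convert departure to UTC: 12:00 − 5:45 = 06:15 UTC on Apr 16.
Add 17 hours 53 minutes travel time → 00:08 UTC (Apr 17).
Darwin is UTC+9:30, so local arrival = 00:08 + 9:30 = 09:38 on Apr 17.

09:38 on Apr 17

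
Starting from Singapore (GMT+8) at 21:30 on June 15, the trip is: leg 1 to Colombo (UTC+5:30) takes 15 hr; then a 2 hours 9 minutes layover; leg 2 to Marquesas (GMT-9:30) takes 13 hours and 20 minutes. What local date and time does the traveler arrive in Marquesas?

Convert departure to UTC: 21:30 − 8:00 = 13:30 UTC on Jun 15.
Add 15 hours leg 1 → 04:30 UTC (Jun 16).
Add 2 hours 9 minutes layover in Colombo → 06:39 UTC.
Add 13 hours 20 minutes leg 2 → 19:59 UTC.
Marquesas is UTC−9:30, so local arrival = 19:59 − 9:30 = 10:29 on Jun 16.

10:29 on Jun 16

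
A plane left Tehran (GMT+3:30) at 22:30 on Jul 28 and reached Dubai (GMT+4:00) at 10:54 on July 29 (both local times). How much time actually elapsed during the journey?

11 hours 54 minutes

Dubai is 0:30 ahead of Tehran.
Clock-face elapsed time (ignoring zones) is 12 hours 24 minutes.
Actual elapsed = 12 hours 24 minutes − 0:30 = 11 hours 54 minutes.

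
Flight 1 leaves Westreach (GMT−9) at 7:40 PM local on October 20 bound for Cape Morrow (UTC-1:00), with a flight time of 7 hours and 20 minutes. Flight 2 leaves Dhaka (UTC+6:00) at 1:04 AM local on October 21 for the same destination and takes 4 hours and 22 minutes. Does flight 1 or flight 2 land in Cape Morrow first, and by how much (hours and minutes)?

Flight 1 in UTC: 7:40 PM + 9:00 = 4:40 AM on Oct 21.
+7 hours 20 minutes → arrive 12:00 PM UTC on Oct 21.
Flight 2 in UTC: 1:04 AM − 6:00 = 7:04 PM on Oct 20.
+4 hours 22 minutes → arrive 11:26 PM UTC on Oct 20.
Flight 2 lands earlier by 12 hours 34 minutes.

the second, by 12 hours 34 minutes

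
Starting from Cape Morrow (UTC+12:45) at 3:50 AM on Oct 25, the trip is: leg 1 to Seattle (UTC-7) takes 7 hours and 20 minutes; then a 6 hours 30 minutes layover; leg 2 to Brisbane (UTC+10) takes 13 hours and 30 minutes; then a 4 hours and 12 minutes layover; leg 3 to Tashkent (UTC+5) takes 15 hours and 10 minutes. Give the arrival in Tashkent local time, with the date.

6:47 PM on Oct 26

Convert departure to UTC: 3:50 AM − 12:45 = 3:05 PM UTC on Oct 24.
Add 7 hours and 20 minutes leg 1 → 10:25 PM UTC.
Add 6 hours 30 minutes layover in Seattle → 4:55 AM UTC (Oct 25).
Add 13 hours 30 minutes leg 2 → 6:25 PM UTC.
Add 4 hours 12 minutes layover in Brisbane → 10:37 PM UTC.
Add 15 hours 10 minutes leg 3 → 1:47 PM UTC (Oct 26).
Tashkent is UTC+5:00, so local arrival = 1:47 PM + 5:00 = 6:47 PM on Oct 26.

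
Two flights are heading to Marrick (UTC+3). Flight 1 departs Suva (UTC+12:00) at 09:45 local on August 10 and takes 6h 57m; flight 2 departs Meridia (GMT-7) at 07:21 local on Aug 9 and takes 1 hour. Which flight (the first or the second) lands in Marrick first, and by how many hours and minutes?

the second, by 13 hours 21 minutes

Flight 1 in UTC: 09:45 − 12:00 = 21:45 on Aug 9.
+6 hours 57 minutes → arrive 04:42 UTC on Aug 10.
Flight 2 in UTC: 07:21 + 7:00 = 14:21 on Aug 9.
+1 hour → arrive 15:21 UTC on Aug 9.
Flight 2 lands earlier by 13 hours 21 minutes.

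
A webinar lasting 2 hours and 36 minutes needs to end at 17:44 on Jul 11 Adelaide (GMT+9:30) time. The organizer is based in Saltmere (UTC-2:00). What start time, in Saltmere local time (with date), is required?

Target end time in UTC: 17:44 − 9:30 = 08:14 on Jul 11.
Subtract 2 hours and 36 minutes → start 05:38 UTC on Jul 11.
Saltmere is UTC−2:00: 05:38 − 2:00 = 03:38 on Jul 11.

03:38 on July 11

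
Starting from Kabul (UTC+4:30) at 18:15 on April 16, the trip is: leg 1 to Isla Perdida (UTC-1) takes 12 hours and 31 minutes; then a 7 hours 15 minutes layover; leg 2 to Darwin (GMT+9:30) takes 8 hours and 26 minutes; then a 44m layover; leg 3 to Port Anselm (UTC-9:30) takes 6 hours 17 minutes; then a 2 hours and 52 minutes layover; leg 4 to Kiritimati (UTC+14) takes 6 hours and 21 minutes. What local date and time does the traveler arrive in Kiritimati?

00:11 on April 19

Convert departure to UTC: 18:15 − 4:30 = 13:45 UTC on Apr 16.
Add 12 hours and 31 minutes leg 1 → 02:16 UTC (Apr 17).
Add 7 hours 15 minutes layover in Isla Perdida → 09:31 UTC.
Add 8 hours 26 minutes leg 2 → 17:57 UTC.
Add 44 minutes layover in Darwin → 18:41 UTC.
Add 6 hours and 17 minutes leg 3 → 00:58 UTC (Apr 18).
Add 2 hours and 52 minutes layover in Port Anselm → 03:50 UTC.
Add 6 hours 21 minutes leg 4 → 10:11 UTC.
Kiritimati is UTC+14:00, so local arrival = 10:11 + 14:00 = 00:11 on Apr 19.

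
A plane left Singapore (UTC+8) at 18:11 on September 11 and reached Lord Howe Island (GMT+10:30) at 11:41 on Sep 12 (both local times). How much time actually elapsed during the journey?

15 hours

Lord Howe Island is 2:30 ahead of Singapore.
Clock-face elapsed time (ignoring zones) is 17 hours 30 minutes.
Actual elapsed = 17 hours 30 minutes − 2:30 = 15 hours.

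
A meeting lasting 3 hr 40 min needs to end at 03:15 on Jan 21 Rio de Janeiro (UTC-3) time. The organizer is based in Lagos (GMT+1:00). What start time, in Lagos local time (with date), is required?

03:35 on January 21

Target end time in UTC: 03:15 + 3:00 = 06:15 on Jan 21.
Subtract 3 hours 40 minutes → start 02:35 UTC on Jan 21.
Lagos is UTC+1:00: 02:35 + 1:00 = 03:35 on Jan 21.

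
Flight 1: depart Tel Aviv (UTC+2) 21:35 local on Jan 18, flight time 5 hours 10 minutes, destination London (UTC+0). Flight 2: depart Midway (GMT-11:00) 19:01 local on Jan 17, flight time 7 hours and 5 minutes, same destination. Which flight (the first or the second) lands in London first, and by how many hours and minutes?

the second, by 11 hours 39 minutes

Flight 1 in UTC: 21:35 − 2:00 = 19:35 on Jan 18.
+5 hours and 10 minutes → arrive 00:45 UTC on Jan 19.
Flight 2 in UTC: 19:01 + 11:00 = 06:01 on Jan 18.
+7 hours and 5 minutes → arrive 13:06 UTC on Jan 18.
Flight 2 lands earlier by 11 hours 39 minutes.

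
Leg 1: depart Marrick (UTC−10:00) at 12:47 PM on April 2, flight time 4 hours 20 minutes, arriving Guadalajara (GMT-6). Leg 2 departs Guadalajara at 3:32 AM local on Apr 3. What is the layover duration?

6 hours 25 minutes

Convert departure to UTC: 12:47 PM + 10:00 = 10:47 PM UTC on Apr 2.
Add 4 hours 20 minutes flight time → 3:07 AM UTC (Apr 3).
Guadalajara is UTC−6:00, so local arrival = 3:07 AM − 6:00 = 9:07 PM on Apr 2.
Layover = 3:32 AM − 9:07 PM (+1 day) = 6 hours 25 minutes.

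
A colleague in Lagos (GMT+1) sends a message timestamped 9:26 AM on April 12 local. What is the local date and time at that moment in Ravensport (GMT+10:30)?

6:56 PM on Apr 12

Ravensport is 9:30 ahead of Lagos.
Shift by the zone difference: 9:26 AM + 9:30 = 6:56 PM on Apr 12 in Ravensport.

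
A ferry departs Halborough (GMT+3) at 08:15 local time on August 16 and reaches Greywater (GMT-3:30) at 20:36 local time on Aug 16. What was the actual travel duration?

18 hours 51 minutes

Departure in UTC: 08:15 − 3:00 = 05:15 on Aug 16.
Arrival in UTC: 20:36 + 3:30 = 00:06 on Aug 17.
Elapsed = 00:06 − 05:15 (+1 day) = 18 hours 51 minutes.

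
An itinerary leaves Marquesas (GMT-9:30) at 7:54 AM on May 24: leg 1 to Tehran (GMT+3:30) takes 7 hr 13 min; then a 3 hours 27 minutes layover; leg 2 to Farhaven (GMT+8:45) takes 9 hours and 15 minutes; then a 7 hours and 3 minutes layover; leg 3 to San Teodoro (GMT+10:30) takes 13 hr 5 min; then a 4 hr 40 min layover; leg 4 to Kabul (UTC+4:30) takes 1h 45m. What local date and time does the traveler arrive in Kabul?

Convert departure to UTC: 7:54 AM + 9:30 = 5:24 PM UTC on May 24.
Add 7 hours and 13 minutes leg 1 → 12:37 AM UTC (May 25).
Add 3 hours 27 minutes layover in Tehran → 4:04 AM UTC.
Add 9 hours 15 minutes leg 2 → 1:19 PM UTC.
Add 7 hours and 3 minutes layover in Farhaven → 8:22 PM UTC.
Add 13 hours and 5 minutes leg 3 → 9:27 AM UTC (May 26).
Add 4 hours 40 minutes layover in San Teodoro → 2:07 PM UTC.
Add 1 hour 45 minutes leg 4 → 3:52 PM UTC.
Kabul is UTC+4:30, so local arrival = 3:52 PM + 4:30 = 8:22 PM on May 26.

8:22 PM on May 26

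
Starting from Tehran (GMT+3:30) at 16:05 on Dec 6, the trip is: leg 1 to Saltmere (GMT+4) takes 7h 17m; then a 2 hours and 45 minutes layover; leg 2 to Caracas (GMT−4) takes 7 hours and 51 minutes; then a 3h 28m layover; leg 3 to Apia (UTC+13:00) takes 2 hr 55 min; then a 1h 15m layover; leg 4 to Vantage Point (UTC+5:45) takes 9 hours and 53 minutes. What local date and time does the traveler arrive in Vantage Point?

05:44 on December 8

Convert departure to UTC: 16:05 − 3:30 = 12:35 UTC on Dec 6.
Add 7 hours and 17 minutes leg 1 → 19:52 UTC.
Add 2 hours and 45 minutes layover in Saltmere → 22:37 UTC.
Add 7 hours and 51 minutes leg 2 → 06:28 UTC (Dec 7).
Add 3 hours 28 minutes layover in Caracas → 09:56 UTC.
Add 2 hours 55 minutes leg 3 → 12:51 UTC.
Add 1 hour and 15 minutes layover in Apia → 14:06 UTC.
Add 9 hours and 53 minutes leg 4 → 23:59 UTC.
Vantage Point is UTC+5:45, so local arrival = 23:59 + 5:45 = 05:44 on Dec 8.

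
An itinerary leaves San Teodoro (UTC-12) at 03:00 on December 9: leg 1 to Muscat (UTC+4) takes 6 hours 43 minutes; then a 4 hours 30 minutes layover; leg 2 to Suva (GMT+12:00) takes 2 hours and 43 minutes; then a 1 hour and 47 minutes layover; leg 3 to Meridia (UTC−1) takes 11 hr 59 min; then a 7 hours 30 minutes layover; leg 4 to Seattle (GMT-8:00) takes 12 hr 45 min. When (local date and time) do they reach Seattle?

Convert departure to UTC: 03:00 + 12:00 = 15:00 UTC on Dec 9.
Add 6 hours 43 minutes leg 1 → 21:43 UTC.
Add 4 hours 30 minutes layover in Muscat → 02:13 UTC (Dec 10).
Add 2 hours 43 minutes leg 2 → 04:56 UTC.
Add 1 hour 47 minutes layover in Suva → 06:43 UTC.
Add 11 hours and 59 minutes leg 3 → 18:42 UTC.
Add 7 hours 30 minutes layover in Meridia → 02:12 UTC (Dec 11).
Add 12 hours 45 minutes leg 4 → 14:57 UTC.
Seattle is UTC−8:00, so local arrival = 14:57 − 8:00 = 06:57 on Dec 11.

06:57 on December 11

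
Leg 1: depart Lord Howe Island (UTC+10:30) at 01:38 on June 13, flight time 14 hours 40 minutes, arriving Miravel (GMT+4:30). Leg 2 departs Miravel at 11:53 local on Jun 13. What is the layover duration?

Convert departure to UTC: 01:38 − 10:30 = 15:08 UTC on Jun 12.
Add 14 hours and 40 minutes flight time → 05:48 UTC (Jun 13).
Miravel is UTC+4:30, so local arrival = 05:48 + 4:30 = 10:18 on Jun 13.
Layover = 11:53 − 10:18 = 1 hour 35 minutes.

1 hour 35 minutes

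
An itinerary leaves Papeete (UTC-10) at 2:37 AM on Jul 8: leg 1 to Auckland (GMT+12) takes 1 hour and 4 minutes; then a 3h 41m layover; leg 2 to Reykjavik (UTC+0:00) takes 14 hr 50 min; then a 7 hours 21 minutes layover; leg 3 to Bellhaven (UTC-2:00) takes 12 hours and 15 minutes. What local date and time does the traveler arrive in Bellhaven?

Convert departure to UTC: 2:37 AM + 10:00 = 12:37 PM UTC on Jul 8.
Add 1 hour and 4 minutes leg 1 → 1:41 PM UTC.
Add 3 hours 41 minutes layover in Auckland → 5:22 PM UTC.
Add 14 hours 50 minutes leg 2 → 8:12 AM UTC (Jul 9).
Add 7 hours and 21 minutes layover in Reykjavik → 3:33 PM UTC.
Add 12 hours 15 minutes leg 3 → 3:48 AM UTC (Jul 10).
Bellhaven is UTC−2:00, so local arrival = 3:48 AM − 2:00 = 1:48 AM on Jul 10.

1:48 AM on July 10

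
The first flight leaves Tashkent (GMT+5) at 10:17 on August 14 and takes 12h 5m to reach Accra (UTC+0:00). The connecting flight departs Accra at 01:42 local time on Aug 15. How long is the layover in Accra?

8 hours 20 minutes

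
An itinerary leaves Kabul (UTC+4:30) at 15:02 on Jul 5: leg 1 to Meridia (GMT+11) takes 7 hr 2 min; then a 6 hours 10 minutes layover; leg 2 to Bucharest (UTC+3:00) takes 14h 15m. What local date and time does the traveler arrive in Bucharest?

Convert departure to UTC: 15:02 − 4:30 = 10:32 UTC on Jul 5.
Add 7 hours and 2 minutes leg 1 → 17:34 UTC.
Add 6 hours and 10 minutes layover in Meridia → 23:44 UTC.
Add 14 hours 15 minutes leg 2 → 13:59 UTC (Jul 6).
Bucharest is UTC+3:00, so local arrival = 13:59 + 3:00 = 16:59 on Jul 6.

16:59 on July 6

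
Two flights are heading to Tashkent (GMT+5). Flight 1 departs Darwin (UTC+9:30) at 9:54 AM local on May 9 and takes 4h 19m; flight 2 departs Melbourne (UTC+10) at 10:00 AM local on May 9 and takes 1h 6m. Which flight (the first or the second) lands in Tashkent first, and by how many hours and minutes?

Flight 1 in UTC: 9:54 AM − 9:30 = 12:24 AM on May 9.
+4 hours 19 minutes → arrive 4:43 AM UTC on May 9.
Flight 2 in UTC: 10:00 AM − 10:00 = 12:00 AM on May 9.
+1 hour and 6 minutes → arrive 1:06 AM UTC on May 9.
Flight 2 lands earlier by 3 hours 37 minutes.

the second, by 3 hours 37 minutes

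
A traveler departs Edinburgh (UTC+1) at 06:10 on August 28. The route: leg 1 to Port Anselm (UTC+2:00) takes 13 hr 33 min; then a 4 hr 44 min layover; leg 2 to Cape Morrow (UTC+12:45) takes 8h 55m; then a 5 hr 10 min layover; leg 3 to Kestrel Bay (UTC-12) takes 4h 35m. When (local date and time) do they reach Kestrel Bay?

Convert departure to UTC: 06:10 − 1:00 = 05:10 UTC on Aug 28.
Add 13 hours 33 minutes leg 1 → 18:43 UTC.
Add 4 hours and 44 minutes layover in Port Anselm → 23:27 UTC.
Add 8 hours and 55 minutes leg 2 → 08:22 UTC (Aug 29).
Add 5 hours 10 minutes layover in Cape Morrow → 13:32 UTC.
Add 4 hours and 35 minutes leg 3 → 18:07 UTC.
Kestrel Bay is UTC−12:00, so local arrival = 18:07 − 12:00 = 06:07 on Aug 29.

06:07 on August 29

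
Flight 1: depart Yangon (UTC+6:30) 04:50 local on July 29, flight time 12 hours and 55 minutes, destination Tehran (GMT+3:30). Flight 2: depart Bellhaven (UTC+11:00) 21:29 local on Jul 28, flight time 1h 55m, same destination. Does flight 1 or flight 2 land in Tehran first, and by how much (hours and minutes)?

Flight 1 in UTC: 04:50 − 6:30 = 22:20 on Jul 28.
+12 hours and 55 minutes → arrive 11:15 UTC on Jul 29.
Flight 2 in UTC: 21:29 − 11:00 = 10:29 on Jul 28.
+1 hour 55 minutes → arrive 12:24 UTC on Jul 28.
Flight 2 lands earlier by 22 hours 51 minutes.

the second, by 22 hours 51 minutes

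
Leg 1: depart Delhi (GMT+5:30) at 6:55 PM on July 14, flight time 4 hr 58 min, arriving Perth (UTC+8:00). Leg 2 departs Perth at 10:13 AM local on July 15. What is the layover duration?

Convert departure to UTC: 6:55 PM − 5:30 = 1:25 PM UTC on Jul 14.
Add 4 hours 58 minutes flight time → 6:23 PM UTC.
Perth is UTC+8:00, so local arrival = 6:23 PM + 8:00 = 2:23 AM on Jul 15.
Layover = 10:13 AM − 2:23 AM = 7 hours 50 minutes.

7 hours 50 minutes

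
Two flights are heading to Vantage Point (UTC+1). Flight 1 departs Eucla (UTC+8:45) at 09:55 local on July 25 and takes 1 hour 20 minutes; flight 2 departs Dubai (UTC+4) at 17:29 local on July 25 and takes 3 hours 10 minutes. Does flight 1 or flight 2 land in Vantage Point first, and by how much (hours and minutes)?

the first, by 14 hours 9 minutes

Flight 1 in UTC: 09:55 − 8:45 = 01:10 on Jul 25.
+1 hour 20 minutes → arrive 02:30 UTC on Jul 25.
Flight 2 in UTC: 17:29 − 4:00 = 13:29 on Jul 25.
+3 hours 10 minutes → arrive 16:39 UTC on Jul 25.
Flight 1 lands earlier by 14 hours 9 minutes.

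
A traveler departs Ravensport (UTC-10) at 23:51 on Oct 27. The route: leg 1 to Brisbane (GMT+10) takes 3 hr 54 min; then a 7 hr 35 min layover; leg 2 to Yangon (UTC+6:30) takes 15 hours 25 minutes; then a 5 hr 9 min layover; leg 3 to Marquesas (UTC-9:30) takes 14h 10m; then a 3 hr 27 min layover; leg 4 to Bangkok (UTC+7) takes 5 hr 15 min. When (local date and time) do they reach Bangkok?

23:46 on October 30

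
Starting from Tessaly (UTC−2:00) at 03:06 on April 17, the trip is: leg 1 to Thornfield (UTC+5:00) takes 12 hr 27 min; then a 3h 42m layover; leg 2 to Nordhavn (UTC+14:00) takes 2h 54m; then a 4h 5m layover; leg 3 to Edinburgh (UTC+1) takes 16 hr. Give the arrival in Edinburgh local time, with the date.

Convert departure to UTC: 03:06 + 2:00 = 05:06 UTC on Apr 17.
Add 12 hours and 27 minutes leg 1 → 17:33 UTC.
Add 3 hours 42 minutes layover in Thornfield → 21:15 UTC.
Add 2 hours and 54 minutes leg 2 → 00:09 UTC (Apr 18).
Add 4 hours 5 minutes layover in Nordhavn → 04:14 UTC.
Add 16 hours leg 3 → 20:14 UTC.
Edinburgh is UTC+1:00, so local arrival = 20:14 + 1:00 = 21:14 on Apr 18.

21:14 on April 18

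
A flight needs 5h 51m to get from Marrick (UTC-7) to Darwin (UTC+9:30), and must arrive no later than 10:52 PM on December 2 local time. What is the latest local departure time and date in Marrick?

Target arrival in UTC: 10:52 PM − 9:30 = 1:22 PM on Dec 2.
Subtract 5 hours 51 minutes → departure 7:31 AM UTC on Dec 2.
Marrick is UTC−7:00: 7:31 AM − 7:00 = 12:31 AM on Dec 2.

12:31 AM on Dec 2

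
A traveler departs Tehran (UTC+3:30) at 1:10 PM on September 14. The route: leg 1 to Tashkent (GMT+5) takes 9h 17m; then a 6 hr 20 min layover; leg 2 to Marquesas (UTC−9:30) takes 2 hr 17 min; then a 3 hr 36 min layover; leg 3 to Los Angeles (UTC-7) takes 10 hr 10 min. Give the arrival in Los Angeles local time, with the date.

10:20 AM on September 15

Convert departure to UTC: 1:10 PM − 3:30 = 9:40 AM UTC on Sep 14.
Add 9 hours 17 minutes leg 1 → 6:57 PM UTC.
Add 6 hours and 20 minutes layover in Tashkent → 1:17 AM UTC (Sep 15).
Add 2 hours and 17 minutes leg 2 → 3:34 AM UTC.
Add 3 hours 36 minutes layover in Marquesas → 7:10 AM UTC.
Add 10 hours 10 minutes leg 3 → 5:20 PM UTC.
Los Angeles is UTC−7:00, so local arrival = 5:20 PM − 7:00 = 10:20 AM on Sep 15.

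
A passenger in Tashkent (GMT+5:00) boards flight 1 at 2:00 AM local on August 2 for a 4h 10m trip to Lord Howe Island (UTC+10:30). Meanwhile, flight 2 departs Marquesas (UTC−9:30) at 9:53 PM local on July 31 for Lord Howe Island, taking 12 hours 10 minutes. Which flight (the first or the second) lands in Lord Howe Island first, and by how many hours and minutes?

the second, by 5 hours 37 minutes

Flight 1 in UTC: 2:00 AM − 5:00 = 9:00 PM on Aug 1.
+4 hours and 10 minutes → arrive 1:10 AM UTC on Aug 2.
Flight 2 in UTC: 9:53 PM + 9:30 = 7:23 AM on Aug 1.
+12 hours 10 minutes → arrive 7:33 PM UTC on Aug 1.
Flight 2 lands earlier by 5 hours 37 minutes.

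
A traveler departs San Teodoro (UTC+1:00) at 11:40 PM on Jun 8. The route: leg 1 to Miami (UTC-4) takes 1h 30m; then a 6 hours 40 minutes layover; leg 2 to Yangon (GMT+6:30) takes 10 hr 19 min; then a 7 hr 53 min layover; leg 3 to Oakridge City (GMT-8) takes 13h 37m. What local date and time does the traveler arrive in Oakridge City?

6:39 AM on June 10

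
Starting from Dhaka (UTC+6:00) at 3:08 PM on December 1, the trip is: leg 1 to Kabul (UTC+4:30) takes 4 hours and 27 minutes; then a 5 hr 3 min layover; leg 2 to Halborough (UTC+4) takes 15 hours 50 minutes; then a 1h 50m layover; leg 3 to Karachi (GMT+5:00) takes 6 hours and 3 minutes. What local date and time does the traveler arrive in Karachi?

Convert departure to UTC: 3:08 PM − 6:00 = 9:08 AM UTC on Dec 1.
Add 4 hours 27 minutes leg 1 → 1:35 PM UTC.
Add 5 hours 3 minutes layover in Kabul → 6:38 PM UTC.
Add 15 hours 50 minutes leg 2 → 10:28 AM UTC (Dec 2).
Add 1 hour and 50 minutes layover in Halborough → 12:18 PM UTC.
Add 6 hours 3 minutes leg 3 → 6:21 PM UTC.
Karachi is UTC+5:00, so local arrival = 6:21 PM + 5:00 = 11:21 PM on Dec 2.

11:21 PM on Dec 2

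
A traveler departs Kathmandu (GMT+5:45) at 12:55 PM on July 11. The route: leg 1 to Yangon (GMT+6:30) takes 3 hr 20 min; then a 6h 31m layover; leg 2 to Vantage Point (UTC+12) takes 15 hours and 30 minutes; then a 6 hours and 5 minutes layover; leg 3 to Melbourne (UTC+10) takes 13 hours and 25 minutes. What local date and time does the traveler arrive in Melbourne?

2:01 PM on July 13

Convert departure to UTC: 12:55 PM − 5:45 = 7:10 AM UTC on Jul 11.
Add 3 hours 20 minutes leg 1 → 10:30 AM UTC.
Add 6 hours and 31 minutes layover in Yangon → 5:01 PM UTC.
Add 15 hours and 30 minutes leg 2 → 8:31 AM UTC (Jul 12).
Add 6 hours and 5 minutes layover in Vantage Point → 2:36 PM UTC.
Add 13 hours and 25 minutes leg 3 → 4:01 AM UTC (Jul 13).
Melbourne is UTC+10:00, so local arrival = 4:01 AM + 10:00 = 2:01 PM on Jul 13.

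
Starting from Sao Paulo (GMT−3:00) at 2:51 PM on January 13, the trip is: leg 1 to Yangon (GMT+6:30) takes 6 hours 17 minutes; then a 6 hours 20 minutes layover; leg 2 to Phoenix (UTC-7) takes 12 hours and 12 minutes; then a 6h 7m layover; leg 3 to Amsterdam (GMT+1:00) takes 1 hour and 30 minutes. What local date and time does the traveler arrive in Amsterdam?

Convert departure to UTC: 2:51 PM + 3:00 = 5:51 PM UTC on Jan 13.
Add 6 hours 17 minutes leg 1 → 12:08 AM UTC (Jan 14).
Add 6 hours and 20 minutes layover in Yangon → 6:28 AM UTC.
Add 12 hours and 12 minutes leg 2 → 6:40 PM UTC.
Add 6 hours 7 minutes layover in Phoenix → 12:47 AM UTC (Jan 15).
Add 1 hour and 30 minutes leg 3 → 2:17 AM UTC.
Amsterdam is UTC+1:00, so local arrival = 2:17 AM + 1:00 = 3:17 AM on Jan 15.

3:17 AM on Jan 15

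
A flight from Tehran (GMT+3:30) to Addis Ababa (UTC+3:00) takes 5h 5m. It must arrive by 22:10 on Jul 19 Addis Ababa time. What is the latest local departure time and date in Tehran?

17:35 on July 19

Target arrival in UTC: 22:10 − 3:00 = 19:10 on Jul 19.
Subtract 5 hours 5 minutes → departure 14:05 UTC on Jul 19.
Tehran is UTC+3:30: 14:05 + 3:30 = 17:35 on Jul 19.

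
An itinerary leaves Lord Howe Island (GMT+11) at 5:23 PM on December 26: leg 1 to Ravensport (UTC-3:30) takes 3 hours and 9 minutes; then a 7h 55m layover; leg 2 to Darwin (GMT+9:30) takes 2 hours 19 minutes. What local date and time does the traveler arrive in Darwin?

5:16 AM on Dec 27

Convert departure to UTC: 5:23 PM − 11:00 = 6:23 AM UTC on Dec 26.
Add 3 hours 9 minutes leg 1 → 9:32 AM UTC.
Add 7 hours and 55 minutes layover in Ravensport → 5:27 PM UTC.
Add 2 hours and 19 minutes leg 2 → 7:46 PM UTC.
Darwin is UTC+9:30, so local arrival = 7:46 PM + 9:30 = 5:16 AM on Dec 27.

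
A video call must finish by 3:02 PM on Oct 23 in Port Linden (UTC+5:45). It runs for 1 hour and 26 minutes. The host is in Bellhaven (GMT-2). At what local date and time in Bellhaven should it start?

5:51 AM on October 23

Target end time in UTC: 3:02 PM − 5:45 = 9:17 AM on Oct 23.
Subtract 1 hour and 26 minutes → start 7:51 AM UTC on Oct 23.
Bellhaven is UTC−2:00: 7:51 AM − 2:00 = 5:51 AM on Oct 23.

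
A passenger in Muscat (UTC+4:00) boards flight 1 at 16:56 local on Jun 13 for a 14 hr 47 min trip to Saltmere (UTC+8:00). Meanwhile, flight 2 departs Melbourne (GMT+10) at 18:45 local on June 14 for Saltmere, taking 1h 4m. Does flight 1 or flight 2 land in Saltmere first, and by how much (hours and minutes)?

Flight 1 in UTC: 16:56 − 4:00 = 12:56 on Jun 13.
+14 hours and 47 minutes → arrive 03:43 UTC on Jun 14.
Flight 2 in UTC: 18:45 − 10:00 = 08:45 on Jun 14.
+1 hour 4 minutes → arrive 09:49 UTC on Jun 14.
Flight 1 lands earlier by 6 hours 6 minutes.

the first, by 6 hours 6 minutes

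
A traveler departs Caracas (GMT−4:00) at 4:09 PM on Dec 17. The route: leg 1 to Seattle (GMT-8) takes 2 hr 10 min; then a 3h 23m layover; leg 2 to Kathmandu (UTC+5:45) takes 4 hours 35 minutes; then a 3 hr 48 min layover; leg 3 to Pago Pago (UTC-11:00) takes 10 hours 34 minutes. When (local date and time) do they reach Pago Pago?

9:39 AM on December 18

Convert departure to UTC: 4:09 PM + 4:00 = 8:09 PM UTC on Dec 17.
Add 2 hours 10 minutes leg 1 → 10:19 PM UTC.
Add 3 hours and 23 minutes layover in Seattle → 1:42 AM UTC (Dec 18).
Add 4 hours 35 minutes leg 2 → 6:17 AM UTC.
Add 3 hours 48 minutes layover in Kathmandu → 10:05 AM UTC.
Add 10 hours 34 minutes leg 3 → 8:39 PM UTC.
Pago Pago is UTC−11:00, so local arrival = 8:39 PM − 11:00 = 9:39 AM on Dec 18.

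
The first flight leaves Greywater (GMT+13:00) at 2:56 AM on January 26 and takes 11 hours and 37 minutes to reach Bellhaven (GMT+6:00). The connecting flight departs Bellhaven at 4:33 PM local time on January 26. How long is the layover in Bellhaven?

9 hours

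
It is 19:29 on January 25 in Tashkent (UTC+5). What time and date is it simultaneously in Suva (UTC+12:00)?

Suva is 7:00 ahead of Tashkent.
Shift by the zone difference: 19:29 + 7:00 = 02:29 on Jan 26 in Suva.

02:29 on Jan 26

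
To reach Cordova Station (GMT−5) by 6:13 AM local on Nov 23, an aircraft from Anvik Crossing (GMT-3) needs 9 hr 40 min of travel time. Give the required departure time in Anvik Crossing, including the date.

Target arrival in UTC: 6:13 AM + 5:00 = 11:13 AM on Nov 23.
Subtract 9 hours 40 minutes → departure 1:33 AM UTC on Nov 23.
Anvik Crossing is UTC−3:00: 1:33 AM − 3:00 = 10:33 PM on Nov 22.

10:33 PM on November 22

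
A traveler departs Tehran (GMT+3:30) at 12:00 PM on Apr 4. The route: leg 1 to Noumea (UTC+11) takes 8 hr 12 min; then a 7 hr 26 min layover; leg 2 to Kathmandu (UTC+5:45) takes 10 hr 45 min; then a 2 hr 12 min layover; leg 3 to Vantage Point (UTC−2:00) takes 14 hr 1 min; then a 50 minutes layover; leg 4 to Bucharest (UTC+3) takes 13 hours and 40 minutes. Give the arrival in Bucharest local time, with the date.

8:36 PM on April 6

Convert departure to UTC: 12:00 PM − 3:30 = 8:30 AM UTC on Apr 4.
Add 8 hours 12 minutes leg 1 → 4:42 PM UTC.
Add 7 hours and 26 minutes layover in Noumea → 12:08 AM UTC (Apr 5).
Add 10 hours and 45 minutes leg 2 → 10:53 AM UTC.
Add 2 hours 12 minutes layover in Kathmandu → 1:05 PM UTC.
Add 14 hours and 1 minute leg 3 → 3:06 AM UTC (Apr 6).
Add 50 minutes layover in Vantage Point → 3:56 AM UTC.
Add 13 hours and 40 minutes leg 4 → 5:36 PM UTC.
Bucharest is UTC+3:00, so local arrival = 5:36 PM + 3:00 = 8:36 PM on Apr 6.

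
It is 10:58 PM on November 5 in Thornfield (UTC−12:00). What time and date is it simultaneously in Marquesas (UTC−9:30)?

In UTC: 10:58 PM + 12:00 = 10:58 AM on Nov 6.
Marquesas is UTC−9:30: 10:58 AM − 9:30 = 1:28 AM on Nov 6.

1:28 AM on Nov 6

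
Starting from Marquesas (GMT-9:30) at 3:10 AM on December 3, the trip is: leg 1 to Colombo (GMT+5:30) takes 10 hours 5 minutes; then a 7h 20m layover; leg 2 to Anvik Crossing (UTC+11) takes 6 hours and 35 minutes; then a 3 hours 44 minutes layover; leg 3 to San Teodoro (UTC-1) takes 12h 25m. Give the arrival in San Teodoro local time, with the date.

3:49 AM on Dec 5

Convert departure to UTC: 3:10 AM + 9:30 = 12:40 PM UTC on Dec 3.
Add 10 hours and 5 minutes leg 1 → 10:45 PM UTC.
Add 7 hours and 20 minutes layover in Colombo → 6:05 AM UTC (Dec 4).
Add 6 hours 35 minutes leg 2 → 12:40 PM UTC.
Add 3 hours 44 minutes layover in Anvik Crossing → 4:24 PM UTC.
Add 12 hours 25 minutes leg 3 → 4:49 AM UTC (Dec 5).
San Teodoro is UTC−1:00, so local arrival = 4:49 AM − 1:00 = 3:49 AM on Dec 5.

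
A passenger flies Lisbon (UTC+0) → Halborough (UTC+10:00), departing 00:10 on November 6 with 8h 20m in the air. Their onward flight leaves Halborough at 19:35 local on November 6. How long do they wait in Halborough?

1 hour 5 minutes

Lisbon is at UTC+0, so departure is already 00:10 UTC on Nov 6.
Add 8 hours 20 minutes flight time → 08:30 UTC.
Halborough is UTC+10:00, so local arrival = 08:30 + 10:00 = 18:30 on Nov 6.
Layover = 19:35 − 18:30 = 1 hour 5 minutes.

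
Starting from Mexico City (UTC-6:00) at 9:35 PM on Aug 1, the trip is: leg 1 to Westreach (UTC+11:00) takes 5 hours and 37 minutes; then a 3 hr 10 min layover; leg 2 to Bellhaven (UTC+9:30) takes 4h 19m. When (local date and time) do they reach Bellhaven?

Convert departure to UTC: 9:35 PM + 6:00 = 3:35 AM UTC on Aug 2.
Add 5 hours 37 minutes leg 1 → 9:12 AM UTC.
Add 3 hours and 10 minutes layover in Westreach → 12:22 PM UTC.
Add 4 hours 19 minutes leg 2 → 4:41 PM UTC.
Bellhaven is UTC+9:30, so local arrival = 4:41 PM + 9:30 = 2:11 AM on Aug 3.

2:11 AM on August 3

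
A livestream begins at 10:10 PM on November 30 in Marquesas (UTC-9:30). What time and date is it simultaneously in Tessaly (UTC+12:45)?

8:25 PM on December 1

In UTC: 10:10 PM + 9:30 = 7:40 AM on Dec 1.
Tessaly is UTC+12:45: 7:40 AM + 12:45 = 8:25 PM on Dec 1.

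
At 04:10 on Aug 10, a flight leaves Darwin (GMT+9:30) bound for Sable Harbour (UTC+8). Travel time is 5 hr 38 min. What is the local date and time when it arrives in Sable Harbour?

08:18 on Aug 10

Convert departure to UTC: 04:10 − 9:30 = 18:40 UTC on Aug 9.
Add 5 hours 38 minutes travel time → 00:18 UTC (Aug 10).
Sable Harbour is UTC+8:00, so local arrival = 00:18 + 8:00 = 08:18 on Aug 10.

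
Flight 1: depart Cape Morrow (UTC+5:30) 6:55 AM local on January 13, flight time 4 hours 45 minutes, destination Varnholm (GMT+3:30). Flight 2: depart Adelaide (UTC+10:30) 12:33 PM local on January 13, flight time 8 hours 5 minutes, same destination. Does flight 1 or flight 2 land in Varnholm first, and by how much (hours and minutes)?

Flight 1 in UTC: 6:55 AM − 5:30 = 1:25 AM on Jan 13.
+4 hours 45 minutes → arrive 6:10 AM UTC on Jan 13.
Flight 2 in UTC: 12:33 PM − 10:30 = 2:03 AM on Jan 13.
+8 hours 5 minutes → arrive 10:08 AM UTC on Jan 13.
Flight 1 lands earlier by 3 hours 58 minutes.

the first, by 3 hours 58 minutes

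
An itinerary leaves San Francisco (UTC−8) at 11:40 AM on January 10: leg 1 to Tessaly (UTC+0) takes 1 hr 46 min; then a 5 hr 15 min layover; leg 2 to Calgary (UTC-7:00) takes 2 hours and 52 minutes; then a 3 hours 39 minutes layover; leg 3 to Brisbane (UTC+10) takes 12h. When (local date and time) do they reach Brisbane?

7:12 AM on January 12

Convert departure to UTC: 11:40 AM + 8:00 = 7:40 PM UTC on Jan 10.
Add 1 hour 46 minutes leg 1 → 9:26 PM UTC.
Add 5 hours 15 minutes layover in Tessaly → 2:41 AM UTC (Jan 11).
Add 2 hours and 52 minutes leg 2 → 5:33 AM UTC.
Add 3 hours 39 minutes layover in Calgary → 9:12 AM UTC.
Add 12 hours leg 3 → 9:12 PM UTC.
Brisbane is UTC+10:00, so local arrival = 9:12 PM + 10:00 = 7:12 AM on Jan 12.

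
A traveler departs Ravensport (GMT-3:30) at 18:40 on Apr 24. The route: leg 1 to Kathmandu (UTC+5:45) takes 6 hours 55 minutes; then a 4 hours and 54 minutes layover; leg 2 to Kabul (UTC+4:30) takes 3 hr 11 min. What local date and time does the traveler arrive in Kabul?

17:40 on April 25

Convert departure to UTC: 18:40 + 3:30 = 22:10 UTC on Apr 24.
Add 6 hours 55 minutes leg 1 → 05:05 UTC (Apr 25).
Add 4 hours and 54 minutes layover in Kathmandu → 09:59 UTC.
Add 3 hours 11 minutes leg 2 → 13:10 UTC.
Kabul is UTC+4:30, so local arrival = 13:10 + 4:30 = 17:40 on Apr 25.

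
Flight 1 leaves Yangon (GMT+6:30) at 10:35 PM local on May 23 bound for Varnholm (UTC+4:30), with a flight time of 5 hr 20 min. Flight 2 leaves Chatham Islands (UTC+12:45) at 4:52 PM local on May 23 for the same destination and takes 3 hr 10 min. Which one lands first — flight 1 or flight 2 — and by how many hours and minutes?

Flight 1 in UTC: 10:35 PM − 6:30 = 4:05 PM on May 23.
+5 hours and 20 minutes → arrive 9:25 PM UTC on May 23.
Flight 2 in UTC: 4:52 PM − 12:45 = 4:07 AM on May 23.
+3 hours and 10 minutes → arrive 7:17 AM UTC on May 23.
Flight 2 lands earlier by 14 hours 8 minutes.

the second, by 14 hours 8 minutes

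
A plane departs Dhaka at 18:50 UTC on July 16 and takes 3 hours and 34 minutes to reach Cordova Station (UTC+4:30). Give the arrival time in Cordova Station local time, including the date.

02:54 on July 17

Departure is given in UTC: 18:50 on Jul 16.
Add 3 hours and 34 minutes → 22:24 UTC.
Cordova Station is UTC+4:30: 22:24 + 4:30 = 02:54 on Jul 17.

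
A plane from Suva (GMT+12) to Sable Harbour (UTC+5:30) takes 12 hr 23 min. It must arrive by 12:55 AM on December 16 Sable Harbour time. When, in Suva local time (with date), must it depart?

7:02 PM on December 15

Target arrival in UTC: 12:55 AM − 5:30 = 7:25 PM on Dec 15.
Subtract 12 hours and 23 minutes → departure 7:02 AM UTC on Dec 15.
Suva is UTC+12:00: 7:02 AM + 12:00 = 7:02 PM on Dec 15.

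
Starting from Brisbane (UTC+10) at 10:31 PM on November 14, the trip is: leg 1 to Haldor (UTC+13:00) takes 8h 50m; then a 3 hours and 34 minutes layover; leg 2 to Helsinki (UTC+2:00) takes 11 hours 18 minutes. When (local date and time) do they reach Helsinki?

Convert departure to UTC: 10:31 PM − 10:00 = 12:31 PM UTC on Nov 14.
Add 8 hours and 50 minutes leg 1 → 9:21 PM UTC.
Add 3 hours 34 minutes layover in Haldor → 12:55 AM UTC (Nov 15).
Add 11 hours and 18 minutes leg 2 → 12:13 PM UTC.
Helsinki is UTC+2:00, so local arrival = 12:13 PM + 2:00 = 2:13 PM on Nov 15.

2:13 PM on Nov 15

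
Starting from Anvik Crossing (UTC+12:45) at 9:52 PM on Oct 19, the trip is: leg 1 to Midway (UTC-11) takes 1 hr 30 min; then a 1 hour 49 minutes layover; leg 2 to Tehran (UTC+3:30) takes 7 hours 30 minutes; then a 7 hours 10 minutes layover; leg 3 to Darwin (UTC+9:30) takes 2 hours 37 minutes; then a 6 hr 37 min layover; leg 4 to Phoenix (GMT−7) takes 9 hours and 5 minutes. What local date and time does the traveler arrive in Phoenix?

2:25 PM on October 20

Convert departure to UTC: 9:52 PM − 12:45 = 9:07 AM UTC on Oct 19.
Add 1 hour 30 minutes leg 1 → 10:37 AM UTC.
Add 1 hour and 49 minutes layover in Midway → 12:26 PM UTC.
Add 7 hours and 30 minutes leg 2 → 7:56 PM UTC.
Add 7 hours and 10 minutes layover in Tehran → 3:06 AM UTC (Oct 20).
Add 2 hours 37 minutes leg 3 → 5:43 AM UTC.
Add 6 hours 37 minutes layover in Darwin → 12:20 PM UTC.
Add 9 hours 5 minutes leg 4 → 9:25 PM UTC.
Phoenix is UTC−7:00, so local arrival = 9:25 PM − 7:00 = 2:25 PM on Oct 20.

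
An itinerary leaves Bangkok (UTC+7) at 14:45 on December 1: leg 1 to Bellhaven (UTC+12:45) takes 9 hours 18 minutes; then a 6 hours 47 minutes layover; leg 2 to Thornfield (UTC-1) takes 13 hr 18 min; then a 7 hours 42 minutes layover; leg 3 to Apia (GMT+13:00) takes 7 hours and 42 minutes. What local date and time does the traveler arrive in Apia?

Convert departure to UTC: 14:45 − 7:00 = 07:45 UTC on Dec 1.
Add 9 hours and 18 minutes leg 1 → 17:03 UTC.
Add 6 hours 47 minutes layover in Bellhaven → 23:50 UTC.
Add 13 hours and 18 minutes leg 2 → 13:08 UTC (Dec 2).
Add 7 hours and 42 minutes layover in Thornfield → 20:50 UTC.
Add 7 hours 42 minutes leg 3 → 04:32 UTC (Dec 3).
Apia is UTC+13:00, so local arrival = 04:32 + 13:00 = 17:32 on Dec 3.

17:32 on December 3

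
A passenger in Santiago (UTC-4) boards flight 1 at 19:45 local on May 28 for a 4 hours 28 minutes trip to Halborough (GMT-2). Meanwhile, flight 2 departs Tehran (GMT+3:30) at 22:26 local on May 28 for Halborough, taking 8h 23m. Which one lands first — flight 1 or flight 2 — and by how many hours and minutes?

Flight 1 in UTC: 19:45 + 4:00 = 23:45 on May 28.
+4 hours 28 minutes → arrive 04:13 UTC on May 29.
Flight 2 in UTC: 22:26 − 3:30 = 18:56 on May 28.
+8 hours 23 minutes → arrive 03:19 UTC on May 29.
Flight 2 lands earlier by 54 minutes.

the second, by 54 minutes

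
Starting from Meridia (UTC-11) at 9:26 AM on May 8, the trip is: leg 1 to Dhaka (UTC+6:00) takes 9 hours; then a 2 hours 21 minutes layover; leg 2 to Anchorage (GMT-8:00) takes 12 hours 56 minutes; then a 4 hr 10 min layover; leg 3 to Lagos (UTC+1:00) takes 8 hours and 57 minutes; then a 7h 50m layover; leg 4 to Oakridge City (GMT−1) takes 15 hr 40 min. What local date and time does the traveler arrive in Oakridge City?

8:20 AM on May 11

Convert departure to UTC: 9:26 AM + 11:00 = 8:26 PM UTC on May 8.
Add 9 hours leg 1 → 5:26 AM UTC (May 9).
Add 2 hours and 21 minutes layover in Dhaka → 7:47 AM UTC.
Add 12 hours 56 minutes leg 2 → 8:43 PM UTC.
Add 4 hours 10 minutes layover in Anchorage → 12:53 AM UTC (May 10).
Add 8 hours 57 minutes leg 3 → 9:50 AM UTC.
Add 7 hours and 50 minutes layover in Lagos → 5:40 PM UTC.
Add 15 hours 40 minutes leg 4 → 9:20 AM UTC (May 11).
Oakridge City is UTC−1:00, so local arrival = 9:20 AM − 1:00 = 8:20 AM on May 11.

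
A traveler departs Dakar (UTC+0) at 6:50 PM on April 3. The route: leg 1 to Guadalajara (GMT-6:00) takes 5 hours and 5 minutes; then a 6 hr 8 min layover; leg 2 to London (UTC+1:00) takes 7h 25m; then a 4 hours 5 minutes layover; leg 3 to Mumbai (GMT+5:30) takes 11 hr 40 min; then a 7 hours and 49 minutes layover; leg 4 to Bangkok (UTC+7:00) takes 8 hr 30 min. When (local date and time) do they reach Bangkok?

4:32 AM on April 6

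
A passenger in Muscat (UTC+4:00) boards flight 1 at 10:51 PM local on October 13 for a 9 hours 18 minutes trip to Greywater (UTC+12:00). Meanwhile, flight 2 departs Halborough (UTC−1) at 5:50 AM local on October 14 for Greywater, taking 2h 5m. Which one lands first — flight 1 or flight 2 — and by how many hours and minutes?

Flight 1 in UTC: 10:51 PM − 4:00 = 6:51 PM on Oct 13.
+9 hours 18 minutes → arrive 4:09 AM UTC on Oct 14.
Flight 2 in UTC: 5:50 AM + 1:00 = 6:50 AM on Oct 14.
+2 hours 5 minutes → arrive 8:55 AM UTC on Oct 14.
Flight 1 lands earlier by 4 hours 46 minutes.

the first, by 4 hours 46 minutes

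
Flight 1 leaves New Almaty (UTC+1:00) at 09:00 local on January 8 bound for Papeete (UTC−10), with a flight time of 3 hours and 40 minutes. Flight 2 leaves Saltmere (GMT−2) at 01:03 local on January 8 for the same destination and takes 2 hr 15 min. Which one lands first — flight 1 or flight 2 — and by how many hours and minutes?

the second, by 6 hours 22 minutes

Flight 1 in UTC: 09:00 − 1:00 = 08:00 on Jan 8.
+3 hours 40 minutes → arrive 11:40 UTC on Jan 8.
Flight 2 in UTC: 01:03 + 2:00 = 03:03 on Jan 8.
+2 hours 15 minutes → arrive 05:18 UTC on Jan 8.
Flight 2 lands earlier by 6 hours 22 minutes.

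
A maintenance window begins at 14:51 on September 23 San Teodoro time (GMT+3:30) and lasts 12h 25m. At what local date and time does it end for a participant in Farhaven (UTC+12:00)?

Convert start to UTC: 14:51 − 3:30 = 11:21 UTC on Sep 23.
Add 12 hours and 25 minutes duration → 23:46 UTC.
Farhaven is UTC+12:00, so local end time = 23:46 + 12:00 = 11:46 on Sep 24.

11:46 on Sep 24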